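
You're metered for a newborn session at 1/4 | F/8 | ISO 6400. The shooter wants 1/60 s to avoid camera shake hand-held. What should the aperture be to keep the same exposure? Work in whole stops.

Shutter speed: 1/4 → 1/8 → 1/15 → 1/30 → 1/60 — 4 stops faster (darker).
Need 4 stops brighter from the aperture: f/8 → f/5.6 → f/4 → f/2.8 → f/2.

f/2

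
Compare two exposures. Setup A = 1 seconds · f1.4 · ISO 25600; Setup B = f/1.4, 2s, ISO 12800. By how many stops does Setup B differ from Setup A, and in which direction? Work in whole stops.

Aperture: unchanged.
Shutter speed: 1 → 2 — 1 stop longer (brighter).
ISO: 25600 → 12800 — 1 stop lower (darker).
Net: +1 −1 = 0 stops.

same exposure (0 stops)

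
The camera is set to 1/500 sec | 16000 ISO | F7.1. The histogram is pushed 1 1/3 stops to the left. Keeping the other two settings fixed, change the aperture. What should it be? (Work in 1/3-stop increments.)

f/4.5

Underexposed by 1 1/3 stops → need 1 1/3 stops brighter.
Aperture: f/7.1 → f/6.3 → f/5.6 → f/5 → f/4.5.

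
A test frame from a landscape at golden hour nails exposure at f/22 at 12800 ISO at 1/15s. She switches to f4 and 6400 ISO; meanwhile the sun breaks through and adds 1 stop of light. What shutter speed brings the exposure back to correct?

Scene light: 1 stop brighter.
Aperture: f/22 → f/16 → f/11 → f/8 → f/5.6 → f/4 — 5 stops opened up (brighter).
ISO: 12800 → 6400 — 1 stop dropped (darker).
Net so far: 5 stops brighter. Shutter speed: 1/15 → 1/30 → 1/60 → 1/125 → 1/250 → 1/500.

1/500s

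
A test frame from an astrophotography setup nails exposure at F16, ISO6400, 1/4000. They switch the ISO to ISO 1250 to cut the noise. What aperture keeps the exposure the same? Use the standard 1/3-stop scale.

ISO: 6400 → 5000 → 4000 → 3200 → 2500 → 2000 → 1600 → 1250 — 2 1/3 stops dropped (darker).
Need 2 1/3 stops brighter from the aperture: f/16 → f/14 → f/13 → f/11 → f/10 → f/9 → f/8 → f/7.1.

f/7.1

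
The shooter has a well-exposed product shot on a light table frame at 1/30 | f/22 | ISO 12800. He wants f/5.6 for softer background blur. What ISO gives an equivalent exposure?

ISO 800

Aperture: f/22 → f/16 → f/11 → f/8 → f/5.6 — 4 stops larger aperture (brighter).
Need 4 stops darker from the ISO: 12800 → 6400 → 3200 → 1600 → 800.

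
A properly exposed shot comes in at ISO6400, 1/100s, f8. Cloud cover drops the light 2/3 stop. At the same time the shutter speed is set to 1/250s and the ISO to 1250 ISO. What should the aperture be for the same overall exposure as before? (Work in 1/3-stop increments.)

Scene light: 2/3 stop darker.
Shutter speed: 1/100 → 1/125 → 1/160 → 1/200 → 1/250 — 1 1/3 stops shorter (darker).
ISO: 6400 → 5000 → 4000 → 3200 → 2500 → 2000 → 1600 → 1250 — 2 1/3 stops lower (darker).
Net so far: 4 1/3 stops darker. Aperture: f/8 → f/7.1 → f/6.3 → f/5.6 → f/5 → f/4.5 → f/4 → f/3.5 → f/3.2 → f/2.8 → f/2.5 → f/2.2 → f/2 → f/1.8.

f/1.8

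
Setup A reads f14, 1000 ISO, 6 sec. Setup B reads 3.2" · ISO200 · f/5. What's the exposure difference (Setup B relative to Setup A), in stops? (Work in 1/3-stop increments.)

1/3 stop darker

Aperture: f/14 → f/13 → f/11 → f/10 → f/9 → f/8 → f/7.1 → f/6.3 → f/5.6 → f/5 — 3 stops wider (brighter).
Shutter speed: 6 → 5 → 4 → 3.2 — 1 stop faster (darker).
ISO: 1000 → 800 → 640 → 500 → 400 → 320 → 250 → 200 — 2 1/3 stops lower (darker).
Net: +3 −1 −2 1/3 = −1/3 stops.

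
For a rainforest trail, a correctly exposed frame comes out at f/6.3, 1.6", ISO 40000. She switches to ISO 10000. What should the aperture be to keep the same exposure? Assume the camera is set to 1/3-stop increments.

f/3.2

ISO: 40000 → 32000 → 25600 → 20000 → 16000 → 12800 → 10000 — 2 stops lower (darker).
Need 2 stops brighter from the aperture: f/6.3 → f/5.6 → f/5 → f/4.5 → f/4 → f/3.5 → f/3.2.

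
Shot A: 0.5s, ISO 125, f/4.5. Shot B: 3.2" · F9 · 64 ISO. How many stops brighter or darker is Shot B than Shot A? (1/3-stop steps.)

1/3 stop darker

Aperture: f/4.5 → f/5 → f/5.6 → f/6.3 → f/7.1 → f/8 → f/9 — 2 stops smaller aperture (darker).
Shutter speed: 0.5 → 0.6 → 0.8 → 1 → 1.3 → 1.6 → 2 → 2.5 → 3.2 — 2 2/3 stops slower (brighter).
ISO: 125 → 100 → 80 → 64 — 1 stop lower (darker).
Net: −2 +2 2/3 −1 = −1/3 stops.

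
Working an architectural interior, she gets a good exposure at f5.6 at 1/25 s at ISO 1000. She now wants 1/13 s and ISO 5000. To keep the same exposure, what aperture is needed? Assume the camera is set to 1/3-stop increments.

f/18

Shutter speed: 1/25 → 1/20 → 1/15 → 1/13 — 1 stop longer (brighter).
ISO: 1000 → 1250 → 1600 → 2000 → 2500 → 3200 → 4000 → 5000 — 2 1/3 stops higher (brighter).
Net change so far: 3 1/3 stops brighter. Offset with the aperture: f/5.6 → f/6.3 → f/7.1 → f/8 → f/9 → f/10 → f/11 → f/13 → f/14 → f/16 → f/18.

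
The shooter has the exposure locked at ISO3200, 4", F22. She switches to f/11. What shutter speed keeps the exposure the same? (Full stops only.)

Aperture: f/22 → f/16 → f/11 — 2 stops larger aperture (brighter).
Need 2 stops darker from the shutter speed: 4 → 2 → 1.

1 s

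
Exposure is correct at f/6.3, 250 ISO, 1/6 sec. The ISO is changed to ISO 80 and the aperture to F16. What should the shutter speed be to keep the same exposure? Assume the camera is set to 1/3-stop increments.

ISO: 250 → 200 → 160 → 125 → 100 → 80 — 1 2/3 stops lower (darker).
Aperture: f/6.3 → f/7.1 → f/8 → f/9 → f/10 → f/11 → f/13 → f/14 → f/16 — 2 2/3 stops stopped down (darker).
Net change so far: 4 1/3 stops darker. Offset with the shutter speed: 1/6 → 1/5 → 1/4 → 0.3 → 0.4 → 0.5 → 0.6 → 0.8 → 1 → 1.3 → 1.6 → 2 → 2.5 → 3.2.

3.2 s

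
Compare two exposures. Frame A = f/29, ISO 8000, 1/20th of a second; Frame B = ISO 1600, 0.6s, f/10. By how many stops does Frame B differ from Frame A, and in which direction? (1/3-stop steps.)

4 1/3 stops brighter

Aperture: f/29 → f/25 → f/22 → f/20 → f/18 → f/16 → f/14 → f/13 → f/11 → f/10 — 3 stops larger aperture (brighter).
Shutter speed: 1/20 → 1/15 → 1/13 → 1/10 → 1/8 → 1/6 → 1/5 → 1/4 → 0.3 → 0.4 → 0.5 → 0.6 — 3 2/3 stops longer (brighter).
ISO: 8000 → 6400 → 5000 → 4000 → 3200 → 2500 → 2000 → 1600 — 2 1/3 stops dropped (darker).
Net: +3 +3 2/3 −2 1/3 = +4 1/3 stops.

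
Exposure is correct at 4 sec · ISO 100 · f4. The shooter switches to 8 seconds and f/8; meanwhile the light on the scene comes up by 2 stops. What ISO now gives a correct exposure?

Scene light: 2 stops brighter.
Shutter speed: 4 → 8 — 1 stop longer (brighter).
Aperture: f/4 → f/5.6 → f/8 — 2 stops narrower (darker).
Net so far: 1 stop brighter. ISO: 100 → 50.

ISO 50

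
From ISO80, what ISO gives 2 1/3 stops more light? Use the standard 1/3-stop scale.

ISO: 80 → 100 → 125 → 160 → 200 → 250 → 320 → 400 — 2 1/3 stops higher (brighter).

ISO 400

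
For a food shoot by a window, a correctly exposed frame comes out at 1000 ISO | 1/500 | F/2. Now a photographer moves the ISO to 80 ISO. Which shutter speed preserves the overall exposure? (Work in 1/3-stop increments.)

ISO: 1000 → 800 → 640 → 500 → 400 → 320 → 250 → 200 → 160 → 125 → 100 → 80 — 3 2/3 stops dropped (darker).
Need 3 2/3 stops brighter from the shutter speed: 1/500 → 1/400 → 1/320 → 1/250 → 1/200 → 1/160 → 1/125 → 1/100 → 1/80 → 1/60 → 1/50 → 1/40.

1/40s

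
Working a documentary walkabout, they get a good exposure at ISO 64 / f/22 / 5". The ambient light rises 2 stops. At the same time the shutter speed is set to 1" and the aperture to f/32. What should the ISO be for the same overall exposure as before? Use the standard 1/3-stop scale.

ISO 160

Scene light: 2 stops brighter.
Shutter speed: 5 → 4 → 3.2 → 2.5 → 2 → 1.6 → 1.3 → 1 — 2 1/3 stops faster (darker).
Aperture: f/22 → f/25 → f/29 → f/32 — 1 stop stopped down (darker).
Net so far: 1 1/3 stops darker. ISO: 64 → 80 → 100 → 125 → 160.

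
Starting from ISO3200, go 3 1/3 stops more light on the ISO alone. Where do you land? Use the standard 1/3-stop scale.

ISO: 3200 → 4000 → 5000 → 6400 → 8000 → 10000 → 12800 → 16000 → 20000 → 25600 → 32000 — 3 1/3 stops higher (brighter).

ISO 32000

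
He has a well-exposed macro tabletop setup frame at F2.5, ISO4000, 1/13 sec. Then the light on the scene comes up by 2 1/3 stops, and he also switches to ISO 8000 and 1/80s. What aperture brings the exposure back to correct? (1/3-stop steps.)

Scene light: 2 1/3 stops brighter.
ISO: 4000 → 5000 → 6400 → 8000 — 1 stop raised (brighter).
Shutter speed: 1/13 → 1/15 → 1/20 → 1/25 → 1/30 → 1/40 → 1/50 → 1/60 → 1/80 — 2 2/3 stops faster (darker).
Net so far: 2/3 stop brighter. Aperture: f/2.5 → f/2.8 → f/3.2.

f/3.2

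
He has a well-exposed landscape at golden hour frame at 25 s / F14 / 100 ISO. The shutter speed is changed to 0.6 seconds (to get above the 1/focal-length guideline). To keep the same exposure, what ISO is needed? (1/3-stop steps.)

ISO 4000

Shutter speed: 25 → 20 → 15 → 13 → 10 → 8 → 6 → 5 → 4 → 3.2 → 2.5 → 2 → 1.6 → 1.3 → 1 → 0.8 → 0.6 — 5 1/3 stops shorter (darker).
Need 5 1/3 stops brighter from the ISO: 100 → 125 → 160 → 200 → 250 → 320 → 400 → 500 → 640 → 800 → 1000 → 1250 → 1600 → 2000 → 2500 → 3200 → 4000.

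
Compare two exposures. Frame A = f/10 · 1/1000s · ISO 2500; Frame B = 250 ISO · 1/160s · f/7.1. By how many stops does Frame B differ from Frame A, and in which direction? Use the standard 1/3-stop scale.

1/3 stop brighter

Aperture: f/10 → f/9 → f/8 → f/7.1 — 1 stop larger aperture (brighter).
Shutter speed: 1/1000 → 1/800 → 1/640 → 1/500 → 1/400 → 1/320 → 1/250 → 1/200 → 1/160 — 2 2/3 stops slower (brighter).
ISO: 2500 → 2000 → 1600 → 1250 → 1000 → 800 → 640 → 500 → 400 → 320 → 250 — 3 1/3 stops lower (darker).
Net: +1 +2 2/3 −3 1/3 = +1/3 stops.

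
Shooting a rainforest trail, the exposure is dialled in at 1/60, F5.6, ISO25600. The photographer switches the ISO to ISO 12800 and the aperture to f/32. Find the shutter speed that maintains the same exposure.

ISO: 25600 → 12800 — 1 stop dropped (darker).
Aperture: f/5.6 → f/8 → f/11 → f/16 → f/22 → f/32 — 5 stops smaller aperture (darker).
Net change so far: 6 stops darker. Offset with the shutter speed: 1/60 → 1/30 → 1/15 → 1/8 → 1/4 → 1/2 → 1.

1 s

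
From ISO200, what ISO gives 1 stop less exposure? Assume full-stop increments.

ISO: 200 → 100 — 1 stop lower (darker).

ISO 100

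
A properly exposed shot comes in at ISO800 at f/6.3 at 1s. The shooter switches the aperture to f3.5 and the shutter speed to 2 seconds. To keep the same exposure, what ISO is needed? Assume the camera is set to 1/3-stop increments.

ISO 125

Aperture: f/6.3 → f/5.6 → f/5 → f/4.5 → f/4 → f/3.5 — 1 2/3 stops larger aperture (brighter).
Shutter speed: 1 → 1.3 → 1.6 → 2 — 1 stop longer (brighter).
Net change so far: 2 2/3 stops brighter. Offset with the ISO: 800 → 640 → 500 → 400 → 320 → 250 → 200 → 160 → 125.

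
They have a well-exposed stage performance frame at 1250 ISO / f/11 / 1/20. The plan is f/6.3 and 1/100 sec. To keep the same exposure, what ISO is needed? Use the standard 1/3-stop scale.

Aperture: f/11 → f/10 → f/9 → f/8 → f/7.1 → f/6.3 — 1 2/3 stops opened up (brighter).
Shutter speed: 1/20 → 1/25 → 1/30 → 1/40 → 1/50 → 1/60 → 1/80 → 1/100 — 2 1/3 stops faster (darker).
Net change so far: 2/3 stop darker. Offset with the ISO: 1250 → 1600 → 2000.

ISO 2000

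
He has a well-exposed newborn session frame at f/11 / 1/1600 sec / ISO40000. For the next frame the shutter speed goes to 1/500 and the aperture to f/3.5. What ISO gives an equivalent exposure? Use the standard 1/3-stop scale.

ISO 1250

Shutter speed: 1/1600 → 1/1250 → 1/1000 → 1/800 → 1/640 → 1/500 — 1 2/3 stops slower (brighter).
Aperture: f/11 → f/10 → f/9 → f/8 → f/7.1 → f/6.3 → f/5.6 → f/5 → f/4.5 → f/4 → f/3.5 — 3 1/3 stops larger aperture (brighter).
Net change so far: 5 stops brighter. Offset with the ISO: 40000 → 32000 → 25600 → 20000 → 16000 → 12800 → 10000 → 8000 → 6400 → 5000 → 4000 → 3200 → 2500 → 2000 → 1600 → 1250.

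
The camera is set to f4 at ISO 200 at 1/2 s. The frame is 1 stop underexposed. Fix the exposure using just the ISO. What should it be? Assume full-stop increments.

Underexposed by 1 stop → need 1 stop brighter.
ISO: 200 → 400.

ISO 400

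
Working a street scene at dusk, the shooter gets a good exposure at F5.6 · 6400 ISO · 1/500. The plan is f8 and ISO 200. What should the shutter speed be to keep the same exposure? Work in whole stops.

1/8s

Aperture: f/5.6 → f/8 — 1 stop stopped down (darker).
ISO: 6400 → 3200 → 1600 → 800 → 400 → 200 — 5 stops lower (darker).
Net change so far: 6 stops darker. Offset with the shutter speed: 1/500 → 1/250 → 1/125 → 1/60 → 1/30 → 1/15 → 1/8.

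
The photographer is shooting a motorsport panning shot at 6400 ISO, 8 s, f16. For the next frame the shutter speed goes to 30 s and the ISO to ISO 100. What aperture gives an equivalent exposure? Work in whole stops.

f/4

Shutter speed: 8 → 15 → 30 — 2 stops longer (brighter).
ISO: 6400 → 3200 → 1600 → 800 → 400 → 200 → 100 — 6 stops lower (darker).
Net change so far: 4 stops darker. Offset with the aperture: f/16 → f/11 → f/8 → f/5.6 → f/4.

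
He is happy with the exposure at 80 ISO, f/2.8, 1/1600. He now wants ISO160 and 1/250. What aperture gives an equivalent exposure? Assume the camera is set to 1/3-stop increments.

ISO: 80 → 100 → 125 → 160 — 1 stop raised (brighter).
Shutter speed: 1/1600 → 1/1250 → 1/1000 → 1/800 → 1/640 → 1/500 → 1/400 → 1/320 → 1/250 — 2 2/3 stops longer (brighter).
Net change so far: 3 2/3 stops brighter. Offset with the aperture: f/2.8 → f/3.2 → f/3.5 → f/4 → f/4.5 → f/5 → f/5.6 → f/6.3 → f/7.1 → f/8 → f/9 → f/10.

f/10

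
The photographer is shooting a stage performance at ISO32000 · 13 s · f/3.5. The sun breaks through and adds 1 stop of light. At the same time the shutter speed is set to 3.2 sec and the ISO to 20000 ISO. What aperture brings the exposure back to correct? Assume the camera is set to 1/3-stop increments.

f/2

Scene light: 1 stop brighter.
Shutter speed: 13 → 10 → 8 → 6 → 5 → 4 → 3.2 — 2 stops faster (darker).
ISO: 32000 → 25600 → 20000 — 2/3 stop lower (darker).
Net so far: 1 2/3 stops darker. Aperture: f/3.5 → f/3.2 → f/2.8 → f/2.5 → f/2.2 → f/2.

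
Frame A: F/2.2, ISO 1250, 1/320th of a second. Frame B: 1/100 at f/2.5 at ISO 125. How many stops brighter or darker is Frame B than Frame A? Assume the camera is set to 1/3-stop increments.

2 stops darker

Aperture: f/2.2 → f/2.5 — 1/3 stop smaller aperture (darker).
Shutter speed: 1/320 → 1/250 → 1/200 → 1/160 → 1/125 → 1/100 — 1 2/3 stops longer (brighter).
ISO: 1250 → 1000 → 800 → 640 → 500 → 400 → 320 → 250 → 200 → 160 → 125 — 3 1/3 stops dropped (darker).
Net: −1/3 +1 2/3 −3 1/3 = −2 stops.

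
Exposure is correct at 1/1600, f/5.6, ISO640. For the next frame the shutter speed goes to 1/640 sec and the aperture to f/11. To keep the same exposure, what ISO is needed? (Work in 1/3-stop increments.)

ISO 1000

Shutter speed: 1/1600 → 1/1250 → 1/1000 → 1/800 → 1/640 — 1 1/3 stops longer (brighter).
Aperture: f/5.6 → f/6.3 → f/7.1 → f/8 → f/9 → f/10 → f/11 — 2 stops smaller aperture (darker).
Net change so far: 2/3 stop darker. Offset with the ISO: 640 → 800 → 1000.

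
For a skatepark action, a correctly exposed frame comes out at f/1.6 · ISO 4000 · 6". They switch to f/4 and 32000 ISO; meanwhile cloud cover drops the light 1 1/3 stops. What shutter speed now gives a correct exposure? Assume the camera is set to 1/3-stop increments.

Scene light: 1 1/3 stops darker.
Aperture: f/1.6 → f/1.8 → f/2 → f/2.2 → f/2.5 → f/2.8 → f/3.2 → f/3.5 → f/4 — 2 2/3 stops smaller aperture (darker).
ISO: 4000 → 5000 → 6400 → 8000 → 10000 → 12800 → 16000 → 20000 → 25600 → 32000 — 3 stops higher (brighter).
Net so far: 1 stop darker. Shutter speed: 6 → 8 → 10 → 13.

13 s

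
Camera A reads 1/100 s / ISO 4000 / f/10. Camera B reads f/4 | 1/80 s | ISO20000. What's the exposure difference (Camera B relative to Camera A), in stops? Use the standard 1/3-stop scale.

5 1/3 stops brighter

Aperture: f/10 → f/9 → f/8 → f/7.1 → f/6.3 → f/5.6 → f/5 → f/4.5 → f/4 — 2 2/3 stops wider (brighter).
Shutter speed: 1/100 → 1/80 — 1/3 stop longer (brighter).
ISO: 4000 → 5000 → 6400 → 8000 → 10000 → 12800 → 16000 → 20000 — 2 1/3 stops raised (brighter).
Net: +2 2/3 +1/3 +2 1/3 = +5 1/3 stops.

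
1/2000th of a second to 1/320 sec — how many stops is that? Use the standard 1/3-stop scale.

2 2/3 stops

1/2000 → 1/1600 → 1/1250 → 1/1000 → 1/800 → 1/640 → 1/500 → 1/400 → 1/320 — count the steps: 8 third-stops = 2 2/3 stops.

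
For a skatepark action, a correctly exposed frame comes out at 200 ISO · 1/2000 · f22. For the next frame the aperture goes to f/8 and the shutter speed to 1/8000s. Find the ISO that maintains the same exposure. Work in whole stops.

Aperture: f/22 → f/16 → f/11 → f/8 — 3 stops wider (brighter).
Shutter speed: 1/2000 → 1/4000 → 1/8000 — 2 stops shorter (darker).
Net change so far: 1 stop brighter. Offset with the ISO: 200 → 100.

ISO 100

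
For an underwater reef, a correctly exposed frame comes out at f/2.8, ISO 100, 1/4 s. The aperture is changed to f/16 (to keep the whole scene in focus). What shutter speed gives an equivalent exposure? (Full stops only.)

Aperture: f/2.8 → f/4 → f/5.6 → f/8 → f/11 → f/16 — 5 stops smaller aperture (darker).
Need 5 stops brighter from the shutter speed: 1/4 → 1/2 → 1 → 2 → 4 → 8.

8 s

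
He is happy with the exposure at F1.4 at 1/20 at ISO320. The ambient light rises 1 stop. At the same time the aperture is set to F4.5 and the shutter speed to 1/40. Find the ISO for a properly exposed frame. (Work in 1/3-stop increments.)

ISO 3200

Scene light: 1 stop brighter.
Aperture: f/1.4 → f/1.6 → f/1.8 → f/2 → f/2.2 → f/2.5 → f/2.8 → f/3.2 → f/3.5 → f/4 → f/4.5 — 3 1/3 stops narrower (darker).
Shutter speed: 1/20 → 1/25 → 1/30 → 1/40 — 1 stop faster (darker).
Net so far: 3 1/3 stops darker. ISO: 320 → 400 → 500 → 640 → 800 → 1000 → 1250 → 1600 → 2000 → 2500 → 3200.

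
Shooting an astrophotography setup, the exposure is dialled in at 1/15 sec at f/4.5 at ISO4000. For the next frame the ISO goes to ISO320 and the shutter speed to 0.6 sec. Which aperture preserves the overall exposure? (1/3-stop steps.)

f/4

ISO: 4000 → 3200 → 2500 → 2000 → 1600 → 1250 → 1000 → 800 → 640 → 500 → 400 → 320 — 3 2/3 stops dropped (darker).
Shutter speed: 1/15 → 1/13 → 1/10 → 1/8 → 1/6 → 1/5 → 1/4 → 0.3 → 0.4 → 0.5 → 0.6 — 3 1/3 stops longer (brighter).
Net change so far: 1/3 stop darker. Offset with the aperture: f/4.5 → f/4.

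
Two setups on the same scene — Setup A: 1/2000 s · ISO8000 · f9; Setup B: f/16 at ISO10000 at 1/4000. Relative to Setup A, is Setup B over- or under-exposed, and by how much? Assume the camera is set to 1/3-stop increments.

Aperture: f/9 → f/10 → f/11 → f/13 → f/14 → f/16 — 1 2/3 stops smaller aperture (darker).
Shutter speed: 1/2000 → 1/2500 → 1/3200 → 1/4000 — 1 stop faster (darker).
ISO: 8000 → 10000 — 1/3 stop raised (brighter).
Net: −1 2/3 −1 +1/3 = −2 1/3 stops.

2 1/3 stops darker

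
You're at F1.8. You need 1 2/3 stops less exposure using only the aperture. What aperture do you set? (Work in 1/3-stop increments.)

Aperture: f/1.8 → f/2 → f/2.2 → f/2.5 → f/2.8 → f/3.2 — 1 2/3 stops smaller aperture (darker).

f/3.2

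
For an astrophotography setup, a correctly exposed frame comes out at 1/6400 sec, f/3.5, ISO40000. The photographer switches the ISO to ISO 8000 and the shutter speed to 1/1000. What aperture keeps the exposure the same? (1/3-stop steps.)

ISO: 40000 → 32000 → 25600 → 20000 → 16000 → 12800 → 10000 → 8000 — 2 1/3 stops dropped (darker).
Shutter speed: 1/6400 → 1/5000 → 1/4000 → 1/3200 → 1/2500 → 1/2000 → 1/1600 → 1/1250 → 1/1000 — 2 2/3 stops slower (brighter).
Net change so far: 1/3 stop brighter. Offset with the aperture: f/3.5 → f/4.

f/4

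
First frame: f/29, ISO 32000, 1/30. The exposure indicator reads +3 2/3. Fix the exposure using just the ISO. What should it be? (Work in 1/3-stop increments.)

Overexposed by 3 2/3 stops → need 3 2/3 stops darker.
ISO: 32000 → 25600 → 20000 → 16000 → 12800 → 10000 → 8000 → 6400 → 5000 → 4000 → 3200 → 2500.

ISO 2500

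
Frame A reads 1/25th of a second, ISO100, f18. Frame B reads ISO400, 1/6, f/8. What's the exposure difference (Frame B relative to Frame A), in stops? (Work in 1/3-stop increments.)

Aperture: f/18 → f/16 → f/14 → f/13 → f/11 → f/10 → f/9 → f/8 — 2 1/3 stops larger aperture (brighter).
Shutter speed: 1/25 → 1/20 → 1/15 → 1/13 → 1/10 → 1/8 → 1/6 — 2 stops longer (brighter).
ISO: 100 → 125 → 160 → 200 → 250 → 320 → 400 — 2 stops raised (brighter).
Net: +2 1/3 +2 +2 = +6 1/3 stops.

6 1/3 stops brighter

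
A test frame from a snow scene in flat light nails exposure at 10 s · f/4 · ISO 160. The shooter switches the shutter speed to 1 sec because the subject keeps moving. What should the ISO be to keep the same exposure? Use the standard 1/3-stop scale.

ISO 1600

Shutter speed: 10 → 8 → 6 → 5 → 4 → 3.2 → 2.5 → 2 → 1.6 → 1.3 → 1 — 3 1/3 stops shorter (darker).
Need 3 1/3 stops brighter from the ISO: 160 → 200 → 250 → 320 → 400 → 500 → 640 → 800 → 1000 → 1250 → 1600.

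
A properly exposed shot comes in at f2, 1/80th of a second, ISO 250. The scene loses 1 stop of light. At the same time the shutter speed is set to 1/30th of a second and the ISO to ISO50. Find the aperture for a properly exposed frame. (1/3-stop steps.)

Scene light: 1 stop darker.
Shutter speed: 1/80 → 1/60 → 1/50 → 1/40 → 1/30 — 1 1/3 stops longer (brighter).
ISO: 250 → 200 → 160 → 125 → 100 → 80 → 64 → 50 — 2 1/3 stops lower (darker).
Net so far: 2 stops darker. Aperture: f/2 → f/1.8 → f/1.6 → f/1.4 → f/1.2 → f/1.1 → f/1.0.

f/1.0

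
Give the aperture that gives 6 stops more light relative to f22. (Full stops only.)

Aperture: f/22 → f/16 → f/11 → f/8 → f/5.6 → f/4 → f/2.8 — 6 stops opened up (brighter).

f/2.8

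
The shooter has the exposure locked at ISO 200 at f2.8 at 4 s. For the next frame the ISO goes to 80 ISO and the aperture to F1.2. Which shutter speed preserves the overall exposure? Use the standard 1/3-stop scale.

ISO: 200 → 160 → 125 → 100 → 80 — 1 1/3 stops dropped (darker).
Aperture: f/2.8 → f/2.5 → f/2.2 → f/2 → f/1.8 → f/1.6 → f/1.4 → f/1.2 — 2 1/3 stops wider (brighter).
Net change so far: 1 stop brighter. Offset with the shutter speed: 4 → 3.2 → 2.5 → 2.

2 s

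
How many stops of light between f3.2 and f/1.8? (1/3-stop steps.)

f/3.2 → f/2.8 → f/2.5 → f/2.2 → f/2 → f/1.8 — count the steps: 5 third-stops = 1 2/3 stops.

1 2/3 stops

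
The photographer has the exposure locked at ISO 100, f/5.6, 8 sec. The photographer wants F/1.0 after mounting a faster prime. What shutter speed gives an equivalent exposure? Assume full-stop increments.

1/4s

Aperture: f/5.6 → f/4 → f/2.8 → f/2 → f/1.4 → f/1.0 — 5 stops wider (brighter).
Need 5 stops darker from the shutter speed: 8 → 4 → 2 → 1 → 1/2 → 1/4.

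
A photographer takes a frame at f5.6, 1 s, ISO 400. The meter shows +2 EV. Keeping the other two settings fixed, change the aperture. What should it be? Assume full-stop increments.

Overexposed by 2 stops → need 2 stops darker.
Aperture: f/5.6 → f/8 → f/11.

f/11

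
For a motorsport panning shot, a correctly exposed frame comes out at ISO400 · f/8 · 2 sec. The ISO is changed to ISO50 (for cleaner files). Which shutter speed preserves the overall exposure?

ISO: 400 → 200 → 100 → 50 — 3 stops lower (darker).
Need 3 stops brighter from the shutter speed: 2 → 4 → 8 → 15.

15 s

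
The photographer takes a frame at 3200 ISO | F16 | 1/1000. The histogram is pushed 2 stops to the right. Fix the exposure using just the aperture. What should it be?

Overexposed by 2 stops → need 2 stops darker.
Aperture: f/16 → f/22 → f/32.

f/32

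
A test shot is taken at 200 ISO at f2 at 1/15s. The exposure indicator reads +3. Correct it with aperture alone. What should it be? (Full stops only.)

Overexposed by 3 stops → need 3 stops darker.
Aperture: f/2 → f/2.8 → f/4 → f/5.6.

f/5.6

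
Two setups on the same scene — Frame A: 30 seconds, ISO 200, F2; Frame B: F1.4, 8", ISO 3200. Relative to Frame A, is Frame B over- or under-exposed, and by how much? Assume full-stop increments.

Aperture: f/2 → f/1.4 — 1 stop larger aperture (brighter).
Shutter speed: 30 → 15 → 8 — 2 stops faster (darker).
ISO: 200 → 400 → 800 → 1600 → 3200 — 4 stops higher (brighter).
Net: +1 −2 +4 = +3 stops.

3 stops brighter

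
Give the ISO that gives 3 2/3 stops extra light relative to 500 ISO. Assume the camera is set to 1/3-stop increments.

ISO 6400

ISO: 500 → 640 → 800 → 1000 → 1250 → 1600 → 2000 → 2500 → 3200 → 4000 → 5000 → 6400 — 3 2/3 stops raised (brighter).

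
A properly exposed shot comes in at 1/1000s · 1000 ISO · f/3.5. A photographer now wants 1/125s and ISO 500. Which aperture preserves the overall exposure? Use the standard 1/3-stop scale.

Shutter speed: 1/1000 → 1/800 → 1/640 → 1/500 → 1/400 → 1/320 → 1/250 → 1/200 → 1/160 → 1/125 — 3 stops longer (brighter).
ISO: 1000 → 800 → 640 → 500 — 1 stop lower (darker).
Net change so far: 2 stops brighter. Offset with the aperture: f/3.5 → f/4 → f/4.5 → f/5 → f/5.6 → f/6.3 → f/7.1.

f/7.1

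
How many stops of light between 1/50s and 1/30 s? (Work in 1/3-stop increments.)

1/50 → 1/40 → 1/30 — count the steps: 2 third-stops = 2/3 stop.

2/3 stop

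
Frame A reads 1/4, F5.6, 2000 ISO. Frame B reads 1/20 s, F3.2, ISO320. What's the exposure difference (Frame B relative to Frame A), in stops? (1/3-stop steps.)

Aperture: f/5.6 → f/5 → f/4.5 → f/4 → f/3.5 → f/3.2 — 1 2/3 stops larger aperture (brighter).
Shutter speed: 1/4 → 1/5 → 1/6 → 1/8 → 1/10 → 1/13 → 1/15 → 1/20 — 2 1/3 stops shorter (darker).
ISO: 2000 → 1600 → 1250 → 1000 → 800 → 640 → 500 → 400 → 320 — 2 2/3 stops dropped (darker).
Net: +1 2/3 −2 1/3 −2 2/3 = −3 1/3 stops.

3 1/3 stops darker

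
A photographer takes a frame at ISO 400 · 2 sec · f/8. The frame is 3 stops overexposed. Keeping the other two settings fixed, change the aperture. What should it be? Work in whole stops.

f/22

Overexposed by 3 stops → need 3 stops darker.
Aperture: f/8 → f/11 → f/16 → f/22.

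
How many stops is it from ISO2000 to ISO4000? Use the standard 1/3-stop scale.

2000 → 2500 → 3200 → 4000 — count the steps: 3 third-stops = 1 stop.

1 stop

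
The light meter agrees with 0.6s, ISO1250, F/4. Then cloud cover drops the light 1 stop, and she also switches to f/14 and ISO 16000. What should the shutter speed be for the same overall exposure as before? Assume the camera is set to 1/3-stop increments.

1.3 s

Scene light: 1 stop darker.
Aperture: f/4 → f/4.5 → f/5 → f/5.6 → f/6.3 → f/7.1 → f/8 → f/9 → f/10 → f/11 → f/13 → f/14 — 3 2/3 stops smaller aperture (darker).
ISO: 1250 → 1600 → 2000 → 2500 → 3200 → 4000 → 5000 → 6400 → 8000 → 10000 → 12800 → 16000 — 3 2/3 stops raised (brighter).
Net so far: 1 stop darker. Shutter speed: 0.6 → 0.8 → 1 → 1.3.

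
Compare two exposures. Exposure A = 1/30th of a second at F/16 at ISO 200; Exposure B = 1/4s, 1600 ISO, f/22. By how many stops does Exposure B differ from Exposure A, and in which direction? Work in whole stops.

Aperture: f/16 → f/22 — 1 stop smaller aperture (darker).
Shutter speed: 1/30 → 1/15 → 1/8 → 1/4 — 3 stops slower (brighter).
ISO: 200 → 400 → 800 → 1600 — 3 stops higher (brighter).
Net: −1 +3 +3 = +5 stops.

5 stops brighter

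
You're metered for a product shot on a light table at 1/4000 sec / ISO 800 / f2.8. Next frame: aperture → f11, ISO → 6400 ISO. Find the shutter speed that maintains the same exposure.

1/2000s

Aperture: f/2.8 → f/4 → f/5.6 → f/8 → f/11 — 4 stops narrower (darker).
ISO: 800 → 1600 → 3200 → 6400 — 3 stops raised (brighter).
Net change so far: 1 stop darker. Offset with the shutter speed: 1/4000 → 1/2000.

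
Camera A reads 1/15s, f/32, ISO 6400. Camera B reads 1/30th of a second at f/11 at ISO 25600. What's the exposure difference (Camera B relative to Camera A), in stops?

4 stops brighter

Aperture: f/32 → f/22 → f/16 → f/11 — 3 stops larger aperture (brighter).
Shutter speed: 1/15 → 1/30 — 1 stop shorter (darker).
ISO: 6400 → 12800 → 25600 — 2 stops higher (brighter).
Net: +3 −1 +2 = +4 stops.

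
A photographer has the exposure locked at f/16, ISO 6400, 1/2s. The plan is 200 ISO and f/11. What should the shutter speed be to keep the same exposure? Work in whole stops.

8 s

ISO: 6400 → 3200 → 1600 → 800 → 400 → 200 — 5 stops lower (darker).
Aperture: f/16 → f/11 — 1 stop wider (brighter).
Net change so far: 4 stops darker. Offset with the shutter speed: 1/2 → 1 → 2 → 4 → 8.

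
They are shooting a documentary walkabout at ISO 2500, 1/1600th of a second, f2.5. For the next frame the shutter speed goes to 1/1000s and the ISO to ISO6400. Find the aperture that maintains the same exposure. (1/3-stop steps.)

f/5

Shutter speed: 1/1600 → 1/1250 → 1/1000 — 2/3 stop slower (brighter).
ISO: 2500 → 3200 → 4000 → 5000 → 6400 — 1 1/3 stops raised (brighter).
Net change so far: 2 stops brighter. Offset with the aperture: f/2.5 → f/2.8 → f/3.2 → f/3.5 → f/4 → f/4.5 → f/5.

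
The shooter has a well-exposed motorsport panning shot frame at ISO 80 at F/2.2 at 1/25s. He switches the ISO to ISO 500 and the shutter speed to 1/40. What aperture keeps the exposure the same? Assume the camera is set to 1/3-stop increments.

f/4.5

ISO: 80 → 100 → 125 → 160 → 200 → 250 → 320 → 400 → 500 — 2 2/3 stops raised (brighter).
Shutter speed: 1/25 → 1/30 → 1/40 — 2/3 stop shorter (darker).
Net change so far: 2 stops brighter. Offset with the aperture: f/2.2 → f/2.5 → f/2.8 → f/3.2 → f/3.5 → f/4 → f/4.5.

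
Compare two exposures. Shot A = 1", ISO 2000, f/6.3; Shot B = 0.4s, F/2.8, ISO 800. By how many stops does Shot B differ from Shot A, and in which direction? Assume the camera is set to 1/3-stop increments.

Aperture: f/6.3 → f/5.6 → f/5 → f/4.5 → f/4 → f/3.5 → f/3.2 → f/2.8 — 2 1/3 stops larger aperture (brighter).
Shutter speed: 1 → 0.8 → 0.6 → 0.5 → 0.4 — 1 1/3 stops shorter (darker).
ISO: 2000 → 1600 → 1250 → 1000 → 800 — 1 1/3 stops lower (darker).
Net: +2 1/3 −1 1/3 −1 1/3 = −1/3 stops.

1/3 stop darker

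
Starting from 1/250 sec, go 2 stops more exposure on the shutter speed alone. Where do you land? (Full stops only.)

Shutter speed: 1/250 → 1/125 → 1/60 — 2 stops longer (brighter).

1/60s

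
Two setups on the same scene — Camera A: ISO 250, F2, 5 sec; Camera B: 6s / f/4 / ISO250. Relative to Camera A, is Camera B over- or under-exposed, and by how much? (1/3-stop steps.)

1 2/3 stops darker

Aperture: f/2 → f/2.2 → f/2.5 → f/2.8 → f/3.2 → f/3.5 → f/4 — 2 stops stopped down (darker).
Shutter speed: 5 → 6 — 1/3 stop slower (brighter).
ISO: unchanged.
Net: −2 +1/3 = −1 2/3 stops.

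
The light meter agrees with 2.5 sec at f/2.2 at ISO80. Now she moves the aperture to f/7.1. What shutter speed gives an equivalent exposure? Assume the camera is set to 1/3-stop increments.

25 s

Aperture: f/2.2 → f/2.5 → f/2.8 → f/3.2 → f/3.5 → f/4 → f/4.5 → f/5 → f/5.6 → f/6.3 → f/7.1 — 3 1/3 stops stopped down (darker).
Need 3 1/3 stops brighter from the shutter speed: 2.5 → 3.2 → 4 → 5 → 6 → 8 → 10 → 13 → 15 → 20 → 25.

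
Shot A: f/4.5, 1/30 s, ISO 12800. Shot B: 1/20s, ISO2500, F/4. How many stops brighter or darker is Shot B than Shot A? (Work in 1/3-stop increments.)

1 1/3 stops darker

Aperture: f/4.5 → f/4 — 1/3 stop wider (brighter).
Shutter speed: 1/30 → 1/25 → 1/20 — 2/3 stop longer (brighter).
ISO: 12800 → 10000 → 8000 → 6400 → 5000 → 4000 → 3200 → 2500 — 2 1/3 stops dropped (darker).
Net: +1/3 +2/3 −2 1/3 = −1 1/3 stops.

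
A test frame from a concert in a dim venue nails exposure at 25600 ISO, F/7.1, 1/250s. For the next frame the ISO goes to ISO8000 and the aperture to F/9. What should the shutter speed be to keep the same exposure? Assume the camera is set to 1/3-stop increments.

ISO: 25600 → 20000 → 16000 → 12800 → 10000 → 8000 — 1 2/3 stops lower (darker).
Aperture: f/7.1 → f/8 → f/9 — 2/3 stop stopped down (darker).
Net change so far: 2 1/3 stops darker. Offset with the shutter speed: 1/250 → 1/200 → 1/160 → 1/125 → 1/100 → 1/80 → 1/60 → 1/50.

1/50s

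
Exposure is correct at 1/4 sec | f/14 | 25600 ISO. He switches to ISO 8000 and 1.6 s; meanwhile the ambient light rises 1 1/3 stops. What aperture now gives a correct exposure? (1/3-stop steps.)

Scene light: 1 1/3 stops brighter.
ISO: 25600 → 20000 → 16000 → 12800 → 10000 → 8000 — 1 2/3 stops lower (darker).
Shutter speed: 1/4 → 0.3 → 0.4 → 0.5 → 0.6 → 0.8 → 1 → 1.3 → 1.6 — 2 2/3 stops longer (brighter).
Net so far: 2 1/3 stops brighter. Aperture: f/14 → f/16 → f/18 → f/20 → f/22 → f/25 → f/29 → f/32.

f/32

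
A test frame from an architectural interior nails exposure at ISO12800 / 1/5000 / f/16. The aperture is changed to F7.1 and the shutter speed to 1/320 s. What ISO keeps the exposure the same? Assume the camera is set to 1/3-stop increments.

Aperture: f/16 → f/14 → f/13 → f/11 → f/10 → f/9 → f/8 → f/7.1 — 2 1/3 stops wider (brighter).
Shutter speed: 1/5000 → 1/4000 → 1/3200 → 1/2500 → 1/2000 → 1/1600 → 1/1250 → 1/1000 → 1/800 → 1/640 → 1/500 → 1/400 → 1/320 — 4 stops longer (brighter).
Net change so far: 6 1/3 stops brighter. Offset with the ISO: 12800 → 10000 → 8000 → 6400 → 5000 → 4000 → 3200 → 2500 → 2000 → 1600 → 1250 → 1000 → 800 → 640 → 500 → 400 → 320 → 250 → 200 → 160.

ISO 160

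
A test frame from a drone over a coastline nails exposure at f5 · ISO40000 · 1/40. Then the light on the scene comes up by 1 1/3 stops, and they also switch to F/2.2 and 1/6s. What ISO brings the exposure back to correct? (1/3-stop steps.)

ISO 500

Scene light: 1 1/3 stops brighter.
Aperture: f/5 → f/4.5 → f/4 → f/3.5 → f/3.2 → f/2.8 → f/2.5 → f/2.2 — 2 1/3 stops wider (brighter).
Shutter speed: 1/40 → 1/30 → 1/25 → 1/20 → 1/15 → 1/13 → 1/10 → 1/8 → 1/6 — 2 2/3 stops longer (brighter).
Net so far: 6 1/3 stops brighter. ISO: 40000 → 32000 → 25600 → 20000 → 16000 → 12800 → 10000 → 8000 → 6400 → 5000 → 4000 → 3200 → 2500 → 2000 → 1600 → 1250 → 1000 → 800 → 640 → 500.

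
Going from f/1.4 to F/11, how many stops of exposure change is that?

6 stops

f/1.4 → f/2 → f/2.8 → f/4 → f/5.6 → f/8 → f/11 — count the steps: 6 stops.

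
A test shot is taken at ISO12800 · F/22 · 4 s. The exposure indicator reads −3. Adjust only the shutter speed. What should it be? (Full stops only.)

30 s

Underexposed by 3 stops → need 3 stops brighter.
Shutter speed: 4 → 8 → 15 → 30.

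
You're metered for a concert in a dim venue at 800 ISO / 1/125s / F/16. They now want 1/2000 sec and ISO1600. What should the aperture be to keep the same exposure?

Shutter speed: 1/125 → 1/250 → 1/500 → 1/1000 → 1/2000 — 4 stops faster (darker).
ISO: 800 → 1600 — 1 stop higher (brighter).
Net change so far: 3 stops darker. Offset with the aperture: f/16 → f/11 → f/8 → f/5.6.

f/5.6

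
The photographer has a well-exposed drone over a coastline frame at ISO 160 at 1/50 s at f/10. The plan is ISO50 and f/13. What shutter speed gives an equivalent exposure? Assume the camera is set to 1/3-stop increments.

1/10s

ISO: 160 → 125 → 100 → 80 → 64 → 50 — 1 2/3 stops dropped (darker).
Aperture: f/10 → f/11 → f/13 — 2/3 stop narrower (darker).
Net change so far: 2 1/3 stops darker. Offset with the shutter speed: 1/50 → 1/40 → 1/30 → 1/25 → 1/20 → 1/15 → 1/13 → 1/10.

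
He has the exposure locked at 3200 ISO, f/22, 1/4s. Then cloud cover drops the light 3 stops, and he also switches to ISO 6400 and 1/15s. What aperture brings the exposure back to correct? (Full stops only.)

f/5.6

Scene light: 3 stops darker.
ISO: 3200 → 6400 — 1 stop raised (brighter).
Shutter speed: 1/4 → 1/8 → 1/15 — 2 stops faster (darker).
Net so far: 4 stops darker. Aperture: f/22 → f/16 → f/11 → f/8 → f/5.6.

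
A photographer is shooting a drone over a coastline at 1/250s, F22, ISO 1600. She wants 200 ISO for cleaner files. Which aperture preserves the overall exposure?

f/8

ISO: 1600 → 800 → 400 → 200 — 3 stops lower (darker).
Need 3 stops brighter from the aperture: f/22 → f/16 → f/11 → f/8.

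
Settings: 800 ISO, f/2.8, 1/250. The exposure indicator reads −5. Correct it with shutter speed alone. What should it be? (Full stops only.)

Underexposed by 5 stops → need 5 stops brighter.
Shutter speed: 1/250 → 1/125 → 1/60 → 1/30 → 1/15 → 1/8.

1/8s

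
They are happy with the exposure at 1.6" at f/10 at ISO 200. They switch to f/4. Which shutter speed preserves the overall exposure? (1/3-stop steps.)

1/4s

Aperture: f/10 → f/9 → f/8 → f/7.1 → f/6.3 → f/5.6 → f/5 → f/4.5 → f/4 — 2 2/3 stops larger aperture (brighter).
Need 2 2/3 stops darker from the shutter speed: 1.6 → 1.3 → 1 → 0.8 → 0.6 → 0.5 → 0.4 → 0.3 → 1/4.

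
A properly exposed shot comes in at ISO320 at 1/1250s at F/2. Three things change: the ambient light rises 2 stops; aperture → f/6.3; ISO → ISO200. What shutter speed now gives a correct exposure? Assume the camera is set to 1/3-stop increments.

1/320s

Scene light: 2 stops brighter.
Aperture: f/2 → f/2.2 → f/2.5 → f/2.8 → f/3.2 → f/3.5 → f/4 → f/4.5 → f/5 → f/5.6 → f/6.3 — 3 1/3 stops smaller aperture (darker).
ISO: 320 → 250 → 200 — 2/3 stop lower (darker).
Net so far: 2 stops darker. Shutter speed: 1/1250 → 1/1000 → 1/800 → 1/640 → 1/500 → 1/400 → 1/320.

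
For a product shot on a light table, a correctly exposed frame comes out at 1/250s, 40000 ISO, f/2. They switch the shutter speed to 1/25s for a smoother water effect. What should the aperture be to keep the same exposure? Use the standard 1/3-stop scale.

f/6.3

Shutter speed: 1/250 → 1/200 → 1/160 → 1/125 → 1/100 → 1/80 → 1/60 → 1/50 → 1/40 → 1/30 → 1/25 — 3 1/3 stops slower (brighter).
Need 3 1/3 stops darker from the aperture: f/2 → f/2.2 → f/2.5 → f/2.8 → f/3.2 → f/3.5 → f/4 → f/4.5 → f/5 → f/5.6 → f/6.3.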